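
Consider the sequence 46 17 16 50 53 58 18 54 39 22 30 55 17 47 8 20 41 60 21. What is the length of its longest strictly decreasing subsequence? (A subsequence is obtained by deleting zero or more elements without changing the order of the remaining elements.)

6

One longest decreasing subsequence is 58, 54, 39, 22, 17, 8 (positions 6,8,9,10,13,15), of length 6; no longer one exists.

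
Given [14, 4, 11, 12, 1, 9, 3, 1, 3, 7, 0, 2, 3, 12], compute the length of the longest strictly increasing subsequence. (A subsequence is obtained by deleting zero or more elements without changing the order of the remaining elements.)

4

One longest increasing subsequence is 1, 3, 7, 12 (positions 5,7,10,14), of length 4; no longer one exists.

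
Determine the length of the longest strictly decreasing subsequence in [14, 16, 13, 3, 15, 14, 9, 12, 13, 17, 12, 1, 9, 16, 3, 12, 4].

7

Scanning left to right, the best length ending at each element is: 14→1, 16→1, 13→2, 3→3, 15→2, 14→3, 9→4, 12→4, 13→4, 17→1, 12→5, 1→6, 9→6, 16→2, 3→7, 12→5, 4→7.
So the longest decreasing subsequence has length 7, e.g. 16, 15, 14, 13, 12, 9, 3.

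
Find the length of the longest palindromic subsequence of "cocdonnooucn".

8

Using dp[i][j] = 2 + dp[i+1][j−1] if the ends match, else max(dp[i+1][j], dp[i][j−1]):
dp[1][12] = 8. A witness is coonnooc at positions 1,2,5,6,7,8,9,11.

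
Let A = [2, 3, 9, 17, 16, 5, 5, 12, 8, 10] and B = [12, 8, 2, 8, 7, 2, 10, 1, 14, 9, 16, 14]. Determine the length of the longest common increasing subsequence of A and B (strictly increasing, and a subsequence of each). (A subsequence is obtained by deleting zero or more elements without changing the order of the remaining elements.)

For each value that appears in both, track the longest common increasing run ending there.
The best achievable length is 3; one witness is 2, 8, 10 (A-positions 1,9,10, B-positions 3,4,7).

3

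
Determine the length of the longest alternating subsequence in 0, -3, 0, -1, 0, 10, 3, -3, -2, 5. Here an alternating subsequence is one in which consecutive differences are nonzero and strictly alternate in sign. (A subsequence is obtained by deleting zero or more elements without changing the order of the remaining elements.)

A longest alternating subsequence is 0, -3, 0, -1, 0, -3, -2 (positions 1,2,3,4,5,8,9); its 6 consecutive differences strictly alternate in sign, and length 7 is optimal.

7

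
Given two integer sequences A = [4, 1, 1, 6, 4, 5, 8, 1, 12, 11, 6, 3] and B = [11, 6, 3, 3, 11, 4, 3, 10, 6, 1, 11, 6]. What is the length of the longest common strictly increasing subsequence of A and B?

A longest common strictly increasing subsequence is 4, 6, 11 (length 3); it appears in order in both A and B, and no longer such subsequence exists.

3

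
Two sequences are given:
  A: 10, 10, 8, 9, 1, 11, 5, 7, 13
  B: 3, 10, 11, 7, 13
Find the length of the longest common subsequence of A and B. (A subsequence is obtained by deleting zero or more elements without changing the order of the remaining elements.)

4

A longest common subsequence is 10, 11, 7, 13 (length 4); the LCS DP confirms no longer common subsequence exists.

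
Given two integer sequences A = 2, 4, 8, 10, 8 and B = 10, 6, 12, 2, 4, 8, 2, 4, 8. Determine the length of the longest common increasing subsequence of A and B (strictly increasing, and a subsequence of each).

3

A longest common strictly increasing subsequence is 2, 4, 8 (length 3); it appears in order in both A and B, and no longer such subsequence exists.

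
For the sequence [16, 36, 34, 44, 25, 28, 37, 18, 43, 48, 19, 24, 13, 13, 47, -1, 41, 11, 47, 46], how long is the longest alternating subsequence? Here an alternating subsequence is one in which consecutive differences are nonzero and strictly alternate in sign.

17

Track the best alternating length ending on an up-step vs a down-step at each position: up/down = 1/1, 2/1, 2/3, 4/1, 2/5, 6/5, 6/5, 2/7, 8/5, 8/1, 8/9, 10/9, 1/11, 1/11, 12/9, 1/13, 14/13, 14/15, 16/9, 16/17.
The maximum over both is 17; one such subsequence is 16, 36, 34, 44, 25, 28, 18, 43, 19, 24, 13, 47, -1, 41, 11, 47, 46.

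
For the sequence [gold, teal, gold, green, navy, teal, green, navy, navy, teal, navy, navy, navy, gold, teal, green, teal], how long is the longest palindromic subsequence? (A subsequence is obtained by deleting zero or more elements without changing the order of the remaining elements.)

One longest palindromic subsequence is teal green teal navy navy navy navy navy teal green teal (positions 2,4,6,8,9,11,12,13,15,16,17); it reads the same forward and backward, and the interval DP gives dp[1][17] = 11.

11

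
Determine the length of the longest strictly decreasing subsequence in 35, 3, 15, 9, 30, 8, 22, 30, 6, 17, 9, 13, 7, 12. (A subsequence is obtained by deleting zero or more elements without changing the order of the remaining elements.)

Let dp[i] be the longest decreasing subsequence ending at position i. Then dp = [1, 2, 2, 3, 2, 4, 3, 2, 5, 4, 5, 5, 6, 6].
The maximum is 6; one witness is 35, 30, 22, 17, 9, 7 at positions 1,5,7,10,11,13.

6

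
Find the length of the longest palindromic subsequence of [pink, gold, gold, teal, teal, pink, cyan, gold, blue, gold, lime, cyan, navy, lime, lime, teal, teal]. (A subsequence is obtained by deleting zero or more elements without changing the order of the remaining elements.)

9

One longest palindromic subsequence is teal teal cyan gold blue gold cyan teal teal (positions 4,5,7,8,9,10,12,16,17); it reads the same forward and backward, and the interval DP gives dp[1][17] = 9.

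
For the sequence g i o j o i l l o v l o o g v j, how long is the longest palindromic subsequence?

Using dp[i][j] = 2 + dp[i+1][j−1] if the ends match, else max(dp[i+1][j], dp[i][j−1]):
dp[1][16] = 9. A witness is goolvloog at positions 1,3,5,7,10,11,12,13,14.

9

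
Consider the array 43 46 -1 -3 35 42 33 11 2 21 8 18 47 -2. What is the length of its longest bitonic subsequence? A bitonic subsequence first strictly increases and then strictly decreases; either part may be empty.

Let inc[i] be the LIS ending at i and dec[i] the longest strictly decreasing subsequence starting at i. inc = [1, 2, 1, 1, 2, 3, 2, 2, 2, 3, 3, 4, 5, 2], dec = [6, 6, 2, 1, 5, 5, 4, 3, 2, 3, 2, 2, 2, 1].
max_i inc[i]+dec[i]−1 = 7, with one witness 43, 46, 42, 33, 21, 18, -2.

7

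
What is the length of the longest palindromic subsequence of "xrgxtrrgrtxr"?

One longest palindromic subsequence is rxtrgrtxr (positions 2,4,5,6,8,9,10,11,12); it reads the same forward and backward, and the interval DP gives dp[1][12] = 9.

9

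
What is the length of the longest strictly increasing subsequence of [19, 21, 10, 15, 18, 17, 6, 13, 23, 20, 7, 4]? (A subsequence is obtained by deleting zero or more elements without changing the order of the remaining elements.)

One longest increasing subsequence is 10, 15, 18, 23 (positions 3,4,5,9), of length 4; no longer one exists.

4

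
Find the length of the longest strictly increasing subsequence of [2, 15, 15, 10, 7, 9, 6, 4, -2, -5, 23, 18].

4

Let dp[i] be the longest increasing subsequence ending at position i. Then dp = [1, 2, 2, 2, 2, 3, 2, 2, 1, 1, 4, 4].
The maximum is 4; one witness is 2, 7, 9, 23 at positions 1,5,6,11.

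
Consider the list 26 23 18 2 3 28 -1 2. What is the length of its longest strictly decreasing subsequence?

Let dp[i] be the longest decreasing subsequence ending at position i. Then dp = [1, 2, 3, 4, 4, 1, 5, 5].
The maximum is 5; one witness is 26, 23, 18, 2, -1 at positions 1,2,3,4,7.

5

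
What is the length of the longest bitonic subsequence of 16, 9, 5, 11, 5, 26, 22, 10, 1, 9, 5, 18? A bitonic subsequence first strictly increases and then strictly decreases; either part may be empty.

One longest bitonic subsequence is 9, 11, 26, 22, 10, 9, 5 (positions 2,4,6,7,8,10,11): it rises to 26 then falls. Length 7 is optimal.

7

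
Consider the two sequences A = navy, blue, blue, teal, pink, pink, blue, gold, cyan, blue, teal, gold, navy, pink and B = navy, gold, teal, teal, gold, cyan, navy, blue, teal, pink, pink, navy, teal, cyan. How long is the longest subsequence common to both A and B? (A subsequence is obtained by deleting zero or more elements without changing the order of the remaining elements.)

Backtracking the LCS table gives one alignment: navy (A1,B1) → teal (A4,B4) → gold (A8,B5) → cyan (A9,B6) → blue (A10,B8) → teal (A11,B9) → navy (A13,B12).
So the longest common subsequence has length 7.

7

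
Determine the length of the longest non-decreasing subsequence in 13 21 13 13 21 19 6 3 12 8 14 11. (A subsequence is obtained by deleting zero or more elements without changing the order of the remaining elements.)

4

Let dp[i] be the longest non-decreasing subsequence ending at position i. Then dp = [1, 2, 2, 3, 4, 4, 1, 1, 2, 2, 4, 3].
The maximum is 4; one witness is 13, 13, 13, 21 at positions 1,3,4,5.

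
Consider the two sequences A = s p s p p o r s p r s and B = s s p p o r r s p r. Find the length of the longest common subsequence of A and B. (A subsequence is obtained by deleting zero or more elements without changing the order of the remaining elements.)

Backtracking the LCS table gives one alignment: s (A1,B1) → s (A3,B2) → p (A4,B3) → p (A5,B4) → o (A6,B5) → r (A7,B7) → s (A8,B8) → p (A9,B9) → r (A10,B10).
So the longest common subsequence has length 9.

9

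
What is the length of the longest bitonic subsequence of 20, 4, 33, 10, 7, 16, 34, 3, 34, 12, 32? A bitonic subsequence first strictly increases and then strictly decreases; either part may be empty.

Let inc[i] be the LIS ending at i and dec[i] the longest strictly decreasing subsequence starting at i. inc = [1, 1, 2, 2, 2, 3, 4, 1, 4, 3, 4], dec = [4, 2, 4, 3, 2, 2, 2, 1, 2, 1, 1].
max_i inc[i]+dec[i]−1 = 5, with one witness 20, 33, 10, 7, 3.

5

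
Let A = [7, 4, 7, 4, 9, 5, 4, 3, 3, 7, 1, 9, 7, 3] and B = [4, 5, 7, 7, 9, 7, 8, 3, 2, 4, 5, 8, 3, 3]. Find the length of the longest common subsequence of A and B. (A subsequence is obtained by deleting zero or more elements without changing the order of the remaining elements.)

6

Backtracking the LCS table gives one alignment: 7 (A1,B4) → 7 (A3,B6) → 4 (A4,B10) → 5 (A6,B11) → 3 (A9,B13) → 3 (A14,B14).
So the longest common subsequence has length 6.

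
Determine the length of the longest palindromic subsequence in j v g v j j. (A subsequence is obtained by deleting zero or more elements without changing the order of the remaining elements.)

One longest palindromic subsequence is jvgvj (positions 1,2,3,4,6); it reads the same forward and backward, and the interval DP gives dp[1][6] = 5.

5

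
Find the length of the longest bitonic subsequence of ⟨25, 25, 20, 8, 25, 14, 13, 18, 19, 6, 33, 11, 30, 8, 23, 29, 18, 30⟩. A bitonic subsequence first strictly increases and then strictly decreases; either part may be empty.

One longest bitonic subsequence is 8, 14, 18, 19, 33, 30, 29, 18 (positions 4,6,8,9,11,13,16,17): it rises to 33 then falls. Length 8 is optimal.

8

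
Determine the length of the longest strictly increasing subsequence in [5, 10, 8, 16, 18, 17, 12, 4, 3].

Let dp[i] be the longest increasing subsequence ending at position i. Then dp = [1, 2, 2, 3, 4, 4, 3, 1, 1].
The maximum is 4; one witness is 5, 10, 16, 18 at positions 1,2,4,5.

4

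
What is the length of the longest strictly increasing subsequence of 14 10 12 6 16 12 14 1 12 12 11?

3

One longest increasing subsequence is 10, 12, 16 (positions 2,3,5), of length 3; no longer one exists.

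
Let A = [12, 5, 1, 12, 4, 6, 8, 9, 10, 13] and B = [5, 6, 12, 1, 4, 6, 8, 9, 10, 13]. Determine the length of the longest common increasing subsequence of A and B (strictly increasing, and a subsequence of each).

A longest common strictly increasing subsequence is 1, 4, 6, 8, 9, 10, 13 (length 7); it appears in order in both A and B, and no longer such subsequence exists.

7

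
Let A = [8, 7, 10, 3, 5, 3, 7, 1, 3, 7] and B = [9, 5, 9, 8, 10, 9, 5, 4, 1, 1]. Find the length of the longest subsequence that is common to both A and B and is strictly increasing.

A longest common strictly increasing subsequence is 8, 10 (length 2); it appears in order in both A and B, and no longer such subsequence exists.

2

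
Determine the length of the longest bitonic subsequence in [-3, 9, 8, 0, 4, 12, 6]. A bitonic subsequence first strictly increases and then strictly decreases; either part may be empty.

5

Let inc[i] be the LIS ending at i and dec[i] the longest strictly decreasing subsequence starting at i. inc = [1, 2, 2, 2, 3, 4, 4], dec = [1, 3, 2, 1, 1, 2, 1].
max_i inc[i]+dec[i]−1 = 5, with one witness -3, 0, 4, 12, 6.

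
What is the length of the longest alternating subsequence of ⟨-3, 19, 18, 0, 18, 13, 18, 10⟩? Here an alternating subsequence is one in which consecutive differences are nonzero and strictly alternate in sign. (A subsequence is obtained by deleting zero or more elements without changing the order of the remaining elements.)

A longest alternating subsequence is -3, 19, 0, 18, 13, 18, 10 (positions 1,2,4,5,6,7,8); its 6 consecutive differences strictly alternate in sign, and length 7 is optimal.

7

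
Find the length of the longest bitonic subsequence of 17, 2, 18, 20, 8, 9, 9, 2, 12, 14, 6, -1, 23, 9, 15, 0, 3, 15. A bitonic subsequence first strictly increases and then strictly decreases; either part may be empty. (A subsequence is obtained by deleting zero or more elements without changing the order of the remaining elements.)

8

Let inc[i] be the LIS ending at i and dec[i] the longest strictly decreasing subsequence starting at i. inc = [1, 1, 2, 3, 2, 3, 3, 1, 4, 5, 2, 1, 6, 3, 6, 2, 3, 6], dec = [4, 2, 4, 4, 3, 3, 3, 2, 3, 3, 2, 1, 3, 2, 2, 1, 1, 1].
max_i inc[i]+dec[i]−1 = 8, with one witness 2, 8, 9, 12, 14, 23, 15, 3.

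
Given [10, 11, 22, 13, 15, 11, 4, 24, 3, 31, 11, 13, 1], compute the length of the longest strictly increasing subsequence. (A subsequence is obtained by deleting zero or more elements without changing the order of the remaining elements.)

6

Scanning left to right, the best length ending at each element is: 10→1, 11→2, 22→3, 13→3, 15→4, 11→2, 4→1, 24→5, 3→1, 31→6, 11→2, 13→3, 1→1.
So the longest increasing subsequence has length 6, e.g. 10, 11, 13, 15, 24, 31.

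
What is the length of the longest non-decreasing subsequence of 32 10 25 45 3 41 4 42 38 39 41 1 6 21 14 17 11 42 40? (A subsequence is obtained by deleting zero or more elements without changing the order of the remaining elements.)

6

One longest non-decreasing subsequence is 10, 25, 38, 39, 41, 42 (positions 2,3,9,10,11,18), of length 6; no longer one exists.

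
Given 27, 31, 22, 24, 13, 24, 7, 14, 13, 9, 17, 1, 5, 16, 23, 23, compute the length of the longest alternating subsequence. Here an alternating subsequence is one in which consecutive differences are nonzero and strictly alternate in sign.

Track the best alternating length ending on an up-step vs a down-step at each position: up/down = 1/1, 2/1, 1/3, 4/3, 1/5, 6/3, 1/7, 8/7, 8/9, 8/9, 10/7, 1/11, 12/11, 12/11, 12/7, 12/7.
The maximum over both is 12; one such subsequence is 27, 31, 22, 24, 13, 24, 7, 14, 13, 17, 1, 5.

12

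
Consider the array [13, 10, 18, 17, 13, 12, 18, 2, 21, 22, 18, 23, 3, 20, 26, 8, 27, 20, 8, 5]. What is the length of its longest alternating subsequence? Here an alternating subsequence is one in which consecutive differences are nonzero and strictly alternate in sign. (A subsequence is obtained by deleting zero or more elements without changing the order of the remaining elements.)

14

Track the best alternating length ending on an up-step vs a down-step at each position: up/down = 1/1, 1/2, 3/1, 3/4, 3/4, 3/4, 5/1, 1/6, 7/1, 7/1, 7/8, 9/1, 7/10, 11/10, 11/1, 11/12, 13/1, 13/14, 11/14, 11/14.
The maximum over both is 14; one such subsequence is 13, 10, 18, 17, 18, 2, 21, 18, 23, 3, 20, 8, 27, 20.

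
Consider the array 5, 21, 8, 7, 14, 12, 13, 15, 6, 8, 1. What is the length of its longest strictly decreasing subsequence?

Scanning left to right, the best length ending at each element is: 5→1, 21→1, 8→2, 7→3, 14→2, 12→3, 13→3, 15→2, 6→4, 8→4, 1→5.
So the longest decreasing subsequence has length 5, e.g. 21, 8, 7, 6, 1.

5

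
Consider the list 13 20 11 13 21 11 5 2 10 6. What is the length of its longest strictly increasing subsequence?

One longest increasing subsequence is 13, 20, 21 (positions 1,2,5), of length 3; no longer one exists.

3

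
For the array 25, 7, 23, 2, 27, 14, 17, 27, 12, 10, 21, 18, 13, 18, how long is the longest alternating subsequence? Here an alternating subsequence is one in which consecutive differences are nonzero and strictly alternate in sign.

11

Track the best alternating length ending on an up-step vs a down-step at each position: up/down = 1/1, 1/2, 3/2, 1/4, 5/1, 5/6, 7/6, 7/1, 5/8, 5/8, 9/8, 9/10, 9/10, 11/10.
The maximum over both is 11; one such subsequence is 25, 7, 23, 2, 27, 14, 17, 12, 21, 13, 18.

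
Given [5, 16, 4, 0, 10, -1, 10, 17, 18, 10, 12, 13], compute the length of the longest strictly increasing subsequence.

4

One longest increasing subsequence is 5, 16, 17, 18 (positions 1,2,8,9), of length 4; no longer one exists.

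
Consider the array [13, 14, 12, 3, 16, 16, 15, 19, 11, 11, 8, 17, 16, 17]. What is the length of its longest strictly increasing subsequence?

Let dp[i] be the longest increasing subsequence ending at position i. Then dp = [1, 2, 1, 1, 3, 3, 3, 4, 2, 2, 2, 4, 4, 5].
The maximum is 5; one witness is 13, 14, 15, 16, 17 at positions 1,2,7,13,14.

5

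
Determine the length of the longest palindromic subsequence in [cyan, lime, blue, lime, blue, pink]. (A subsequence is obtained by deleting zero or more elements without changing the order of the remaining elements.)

3

One longest palindromic subsequence is blue lime blue (positions 3,4,5); it reads the same forward and backward, and the interval DP gives dp[1][6] = 3.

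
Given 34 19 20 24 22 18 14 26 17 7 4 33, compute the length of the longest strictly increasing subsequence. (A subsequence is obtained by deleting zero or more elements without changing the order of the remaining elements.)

Let dp[i] be the longest increasing subsequence ending at position i. Then dp = [1, 1, 2, 3, 3, 1, 1, 4, 2, 1, 1, 5].
The maximum is 5; one witness is 19, 20, 24, 26, 33 at positions 2,3,4,8,12.

5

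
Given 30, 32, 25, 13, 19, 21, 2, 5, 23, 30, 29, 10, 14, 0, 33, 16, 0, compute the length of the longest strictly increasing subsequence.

6

One longest increasing subsequence is 13, 19, 21, 23, 30, 33 (positions 4,5,6,9,10,15), of length 6; no longer one exists.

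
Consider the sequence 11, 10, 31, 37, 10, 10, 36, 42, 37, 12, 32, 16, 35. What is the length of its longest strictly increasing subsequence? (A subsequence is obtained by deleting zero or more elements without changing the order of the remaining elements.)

4

Scanning left to right, the best length ending at each element is: 11→1, 10→1, 31→2, 37→3, 10→1, 10→1, 36→3, 42→4, 37→4, 12→2, 32→3, 16→3, 35→4.
So the longest increasing subsequence has length 4, e.g. 11, 31, 37, 42.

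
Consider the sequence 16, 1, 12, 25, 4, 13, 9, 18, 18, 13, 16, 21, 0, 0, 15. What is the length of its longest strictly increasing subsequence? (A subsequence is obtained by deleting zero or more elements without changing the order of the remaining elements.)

Let dp[i] be the longest increasing subsequence ending at position i. Then dp = [1, 1, 2, 3, 2, 3, 3, 4, 4, 4, 5, 6, 1, 1, 5].
The maximum is 6; one witness is 1, 4, 9, 13, 16, 21 at positions 2,5,7,10,11,12.

6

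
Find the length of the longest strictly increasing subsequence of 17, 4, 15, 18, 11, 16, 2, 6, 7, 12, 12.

One longest increasing subsequence is 4, 6, 7, 12 (positions 2,8,9,10), of length 4; no longer one exists.

4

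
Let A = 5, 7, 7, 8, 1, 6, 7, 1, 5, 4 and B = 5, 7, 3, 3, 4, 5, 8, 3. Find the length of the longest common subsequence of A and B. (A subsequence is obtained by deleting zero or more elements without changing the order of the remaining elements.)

3

Backtracking the LCS table gives one alignment: 5 (A1,B1) → 7 (A2,B2) → 8 (A4,B7).
So the longest common subsequence has length 3.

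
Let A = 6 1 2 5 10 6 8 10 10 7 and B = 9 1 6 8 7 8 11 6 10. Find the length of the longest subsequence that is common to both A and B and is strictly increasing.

A longest common strictly increasing subsequence is 1, 6, 8, 10 (length 4); it appears in order in both A and B, and no longer such subsequence exists.

4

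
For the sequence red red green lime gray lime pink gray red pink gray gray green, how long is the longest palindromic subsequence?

7

One longest palindromic subsequence is green gray gray pink gray gray green (positions 3,5,8,10,11,12,13); it reads the same forward and backward, and the interval DP gives dp[1][13] = 7.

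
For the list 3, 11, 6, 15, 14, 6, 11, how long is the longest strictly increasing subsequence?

3

Let dp[i] be the longest increasing subsequence ending at position i. Then dp = [1, 2, 2, 3, 3, 2, 3].
The maximum is 3; one witness is 3, 11, 15 at positions 1,2,4.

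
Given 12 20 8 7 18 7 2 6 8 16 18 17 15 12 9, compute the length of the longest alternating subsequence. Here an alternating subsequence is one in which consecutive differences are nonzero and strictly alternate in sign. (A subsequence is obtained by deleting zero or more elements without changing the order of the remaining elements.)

A longest alternating subsequence is 12, 20, 8, 18, 7, 18, 17 (positions 1,2,3,5,6,11,12); its 6 consecutive differences strictly alternate in sign, and length 7 is optimal.

7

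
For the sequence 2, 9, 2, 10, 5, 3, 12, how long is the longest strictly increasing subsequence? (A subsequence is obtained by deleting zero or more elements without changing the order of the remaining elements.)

One longest increasing subsequence is 2, 9, 10, 12 (positions 1,2,4,7), of length 4; no longer one exists.

4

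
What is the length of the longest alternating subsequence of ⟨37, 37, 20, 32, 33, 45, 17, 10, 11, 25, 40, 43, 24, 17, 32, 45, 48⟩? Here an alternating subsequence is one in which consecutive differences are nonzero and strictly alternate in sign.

7

Track the best alternating length ending on an up-step vs a down-step at each position: up/down = 1/1, 1/1, 1/2, 3/2, 3/2, 3/1, 1/4, 1/4, 5/4, 5/4, 5/4, 5/4, 5/6, 5/6, 7/6, 7/1, 7/1.
The maximum over both is 7; one such subsequence is 37, 20, 32, 17, 25, 24, 32.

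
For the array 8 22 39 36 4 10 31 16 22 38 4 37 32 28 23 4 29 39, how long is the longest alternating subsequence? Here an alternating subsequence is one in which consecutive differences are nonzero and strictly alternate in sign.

A longest alternating subsequence is 8, 22, 4, 31, 16, 22, 4, 37, 28, 29 (positions 1,2,5,7,8,9,11,12,14,17); its 9 consecutive differences strictly alternate in sign, and length 10 is optimal.

10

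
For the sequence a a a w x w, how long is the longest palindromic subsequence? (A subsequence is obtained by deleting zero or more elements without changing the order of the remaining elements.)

3

One longest palindromic subsequence is wxw (positions 4,5,6); it reads the same forward and backward, and the interval DP gives dp[1][6] = 3.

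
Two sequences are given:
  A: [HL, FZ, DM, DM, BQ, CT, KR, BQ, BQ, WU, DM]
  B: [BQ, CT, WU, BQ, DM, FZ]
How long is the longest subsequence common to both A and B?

Backtracking the LCS table gives one alignment: BQ (A5,B1) → CT (A6,B2) → BQ (A9,B4) → DM (A11,B5).
So the longest common subsequence has length 4.

4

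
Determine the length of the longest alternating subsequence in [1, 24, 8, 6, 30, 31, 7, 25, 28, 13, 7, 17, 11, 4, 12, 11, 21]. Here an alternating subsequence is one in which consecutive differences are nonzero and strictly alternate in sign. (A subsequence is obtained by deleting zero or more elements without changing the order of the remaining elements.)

A longest alternating subsequence is 1, 24, 8, 30, 7, 25, 13, 17, 11, 12, 11, 21 (positions 1,2,3,5,7,8,10,12,13,15,16,17); its 11 consecutive differences strictly alternate in sign, and length 12 is optimal.

12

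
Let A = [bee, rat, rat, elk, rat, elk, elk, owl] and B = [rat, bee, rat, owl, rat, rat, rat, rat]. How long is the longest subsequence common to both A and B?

4

Backtracking the LCS table gives one alignment: bee (A1,B2) → rat (A2,B6) → rat (A3,B7) → rat (A5,B8).
So the longest common subsequence has length 4.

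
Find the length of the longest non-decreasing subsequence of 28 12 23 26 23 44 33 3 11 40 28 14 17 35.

5

One longest non-decreasing subsequence is 12, 23, 26, 33, 40 (positions 2,3,4,7,10), of length 5; no longer one exists.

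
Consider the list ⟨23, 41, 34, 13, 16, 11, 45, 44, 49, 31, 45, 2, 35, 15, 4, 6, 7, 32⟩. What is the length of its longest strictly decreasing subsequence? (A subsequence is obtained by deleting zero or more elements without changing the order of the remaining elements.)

Let dp[i] be the longest decreasing subsequence ending at position i. Then dp = [1, 1, 2, 3, 3, 4, 1, 2, 1, 3, 2, 5, 3, 4, 5, 5, 5, 4].
The maximum is 5; one witness is 41, 34, 13, 11, 2 at positions 2,3,4,6,12.

5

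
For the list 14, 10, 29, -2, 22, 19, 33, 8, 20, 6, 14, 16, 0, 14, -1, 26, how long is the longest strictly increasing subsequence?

5

Scanning left to right, the best length ending at each element is: 14→1, 10→1, 29→2, -2→1, 22→2, 19→2, 33→3, 8→2, 20→3, 6→2, 14→3, 16→4, 0→2, 14→3, -1→2, 26→5.
So the longest increasing subsequence has length 5, e.g. -2, 8, 14, 16, 26.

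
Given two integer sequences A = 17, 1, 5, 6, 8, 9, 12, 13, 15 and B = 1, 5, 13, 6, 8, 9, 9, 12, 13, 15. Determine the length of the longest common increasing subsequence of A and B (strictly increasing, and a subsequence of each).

8

For each value that appears in both, track the longest common increasing run ending there.
The best achievable length is 8; one witness is 1, 5, 6, 8, 9, 12, 13, 15 (A-positions 2,3,4,5,6,7,8,9, B-positions 1,2,4,5,6,8,9,10).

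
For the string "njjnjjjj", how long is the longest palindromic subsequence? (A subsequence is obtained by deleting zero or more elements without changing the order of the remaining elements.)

Using dp[i][j] = 2 + dp[i+1][j−1] if the ends match, else max(dp[i+1][j], dp[i][j−1]):
dp[1][8] = 6. A witness is jjjjjj at positions 2,3,5,6,7,8.

6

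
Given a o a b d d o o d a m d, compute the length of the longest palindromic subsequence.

6

One longest palindromic subsequence is ddoodd (positions 5,6,7,8,9,12); it reads the same forward and backward, and the interval DP gives dp[1][12] = 6.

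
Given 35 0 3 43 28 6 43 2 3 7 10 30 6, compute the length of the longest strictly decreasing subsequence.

4

Let dp[i] be the longest decreasing subsequence ending at position i. Then dp = [1, 2, 2, 1, 2, 3, 1, 4, 4, 3, 3, 2, 4].
The maximum is 4; one witness is 35, 28, 6, 2 at positions 1,5,6,8.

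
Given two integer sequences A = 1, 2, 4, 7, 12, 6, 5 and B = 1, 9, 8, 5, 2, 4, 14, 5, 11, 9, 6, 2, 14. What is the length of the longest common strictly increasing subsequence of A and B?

4

For each value that appears in both, track the longest common increasing run ending there.
The best achievable length is 4; one witness is 1, 2, 4, 5 (A-positions 1,2,3,7, B-positions 1,5,6,8).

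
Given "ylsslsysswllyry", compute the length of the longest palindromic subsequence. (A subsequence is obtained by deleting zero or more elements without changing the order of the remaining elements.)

One longest palindromic subsequence is yllssslly (positions 1,2,5,6,8,9,11,12,15); it reads the same forward and backward, and the interval DP gives dp[1][15] = 9.

9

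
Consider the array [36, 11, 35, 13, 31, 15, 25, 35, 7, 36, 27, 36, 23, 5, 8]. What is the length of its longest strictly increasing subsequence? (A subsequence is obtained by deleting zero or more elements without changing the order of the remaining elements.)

6

Let dp[i] be the longest increasing subsequence ending at position i. Then dp = [1, 1, 2, 2, 3, 3, 4, 5, 1, 6, 5, 6, 4, 1, 2].
The maximum is 6; one witness is 11, 13, 15, 25, 35, 36 at positions 2,4,6,7,8,10.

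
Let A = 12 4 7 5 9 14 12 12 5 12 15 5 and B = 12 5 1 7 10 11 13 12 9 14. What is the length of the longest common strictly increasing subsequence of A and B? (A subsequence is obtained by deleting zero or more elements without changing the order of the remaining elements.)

3

A longest common strictly increasing subsequence is 5, 9, 14 (length 3); it appears in order in both A and B, and no longer such subsequence exists.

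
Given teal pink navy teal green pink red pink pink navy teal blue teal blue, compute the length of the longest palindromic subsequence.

One longest palindromic subsequence is teal teal pink pink pink teal teal (positions 1,4,6,8,9,11,13); it reads the same forward and backward, and the interval DP gives dp[1][14] = 7.

7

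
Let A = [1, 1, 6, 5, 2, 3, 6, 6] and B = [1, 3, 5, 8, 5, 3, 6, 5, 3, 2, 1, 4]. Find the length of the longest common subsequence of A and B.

Backtracking the LCS table gives one alignment: 1 (A1,B1) → 6 (A3,B7) → 5 (A4,B8) → 2 (A5,B10).
So the longest common subsequence has length 4.

4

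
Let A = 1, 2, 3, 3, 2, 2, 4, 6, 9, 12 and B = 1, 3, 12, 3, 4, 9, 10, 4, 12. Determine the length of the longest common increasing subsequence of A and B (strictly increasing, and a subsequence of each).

For each value that appears in both, track the longest common increasing run ending there.
The best achievable length is 5; one witness is 1, 3, 4, 9, 12 (A-positions 1,3,7,9,10, B-positions 1,2,5,6,9).

5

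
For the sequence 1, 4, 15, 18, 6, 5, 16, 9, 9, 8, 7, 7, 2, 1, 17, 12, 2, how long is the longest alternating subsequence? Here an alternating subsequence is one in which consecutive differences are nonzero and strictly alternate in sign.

7

A longest alternating subsequence is 1, 15, 6, 16, 9, 17, 12 (positions 1,3,5,7,8,15,16); its 6 consecutive differences strictly alternate in sign, and length 7 is optimal.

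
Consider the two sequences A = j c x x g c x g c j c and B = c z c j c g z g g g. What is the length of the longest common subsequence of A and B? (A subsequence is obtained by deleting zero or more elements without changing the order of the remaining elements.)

4

A longest common subsequence is jcgg (length 4); the LCS DP confirms no longer common subsequence exists.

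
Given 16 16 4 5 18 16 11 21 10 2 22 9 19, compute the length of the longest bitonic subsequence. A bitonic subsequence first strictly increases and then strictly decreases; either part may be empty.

7

One longest bitonic subsequence is 4, 5, 18, 16, 11, 10, 9 (positions 3,4,5,6,7,9,12): it rises to 18 then falls. Length 7 is optimal.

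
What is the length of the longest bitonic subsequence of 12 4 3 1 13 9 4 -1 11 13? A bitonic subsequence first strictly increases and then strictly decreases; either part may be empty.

5

Let inc[i] be the LIS ending at i and dec[i] the longest strictly decreasing subsequence starting at i. inc = [1, 1, 1, 1, 2, 2, 2, 1, 3, 4], dec = [5, 4, 3, 2, 4, 3, 2, 1, 1, 1].
max_i inc[i]+dec[i]−1 = 5, with one witness 12, 4, 3, 1, -1.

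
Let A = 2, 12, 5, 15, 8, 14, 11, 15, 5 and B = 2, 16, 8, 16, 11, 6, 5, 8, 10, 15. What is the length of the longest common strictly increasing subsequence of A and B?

4

A longest common strictly increasing subsequence is 2, 8, 11, 15 (length 4); it appears in order in both A and B, and no longer such subsequence exists.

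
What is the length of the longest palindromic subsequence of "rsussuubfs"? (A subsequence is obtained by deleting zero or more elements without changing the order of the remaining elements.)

6

Using dp[i][j] = 2 + dp[i+1][j−1] if the ends match, else max(dp[i+1][j], dp[i][j−1]):
dp[1][10] = 6. A witness is sussus at positions 2,3,4,5,7,10.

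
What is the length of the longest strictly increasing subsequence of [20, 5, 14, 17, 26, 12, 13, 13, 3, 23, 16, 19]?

5

Let dp[i] be the longest increasing subsequence ending at position i. Then dp = [1, 1, 2, 3, 4, 2, 3, 3, 1, 4, 4, 5].
The maximum is 5; one witness is 5, 12, 13, 16, 19 at positions 2,6,7,11,12.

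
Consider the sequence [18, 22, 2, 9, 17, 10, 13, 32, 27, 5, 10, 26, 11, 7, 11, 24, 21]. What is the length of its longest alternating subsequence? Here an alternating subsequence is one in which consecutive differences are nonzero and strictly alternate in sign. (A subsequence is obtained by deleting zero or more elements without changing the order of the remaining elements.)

Track the best alternating length ending on an up-step vs a down-step at each position: up/down = 1/1, 2/1, 1/3, 4/3, 4/3, 4/5, 6/5, 6/1, 6/7, 4/7, 8/7, 8/7, 8/9, 8/9, 10/9, 10/9, 10/11.
The maximum over both is 11; one such subsequence is 18, 22, 2, 17, 10, 13, 5, 26, 11, 24, 21.

11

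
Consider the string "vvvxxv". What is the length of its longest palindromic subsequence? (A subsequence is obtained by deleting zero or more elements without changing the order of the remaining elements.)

Using dp[i][j] = 2 + dp[i+1][j−1] if the ends match, else max(dp[i+1][j], dp[i][j−1]):
dp[1][6] = 4. A witness is vxxv at positions 1,4,5,6.

4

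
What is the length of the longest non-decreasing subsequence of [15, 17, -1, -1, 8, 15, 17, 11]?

One longest non-decreasing subsequence is -1, -1, 8, 15, 17 (positions 3,4,5,6,7), of length 5; no longer one exists.

5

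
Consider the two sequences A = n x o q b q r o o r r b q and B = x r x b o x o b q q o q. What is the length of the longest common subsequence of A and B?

A longest common subsequence is xoqqoq (length 6); the LCS DP confirms no longer common subsequence exists.

6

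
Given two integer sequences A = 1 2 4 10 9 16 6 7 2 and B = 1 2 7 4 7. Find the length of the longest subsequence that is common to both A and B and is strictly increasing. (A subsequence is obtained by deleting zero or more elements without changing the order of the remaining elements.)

4

For each value that appears in both, track the longest common increasing run ending there.
The best achievable length is 4; one witness is 1, 2, 4, 7 (A-positions 1,2,3,8, B-positions 1,2,4,5).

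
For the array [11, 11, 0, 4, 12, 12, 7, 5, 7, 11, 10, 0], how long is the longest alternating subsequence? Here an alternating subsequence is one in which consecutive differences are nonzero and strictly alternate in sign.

Track the best alternating length ending on an up-step vs a down-step at each position: up/down = 1/1, 1/1, 1/2, 3/2, 3/1, 3/1, 3/4, 3/4, 5/4, 5/4, 5/6, 1/6.
The maximum over both is 6; one such subsequence is 11, 0, 12, 7, 11, 10.

6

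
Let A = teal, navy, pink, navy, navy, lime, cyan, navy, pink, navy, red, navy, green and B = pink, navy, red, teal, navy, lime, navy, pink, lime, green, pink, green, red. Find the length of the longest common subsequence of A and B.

7

A longest common subsequence is pink, navy, navy, lime, navy, pink, red (length 7); the LCS DP confirms no longer common subsequence exists.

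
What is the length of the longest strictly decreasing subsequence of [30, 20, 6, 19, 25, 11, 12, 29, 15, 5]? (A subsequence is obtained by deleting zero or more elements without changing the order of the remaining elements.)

Scanning left to right, the best length ending at each element is: 30→1, 20→2, 6→3, 19→3, 25→2, 11→4, 12→4, 29→2, 15→4, 5→5.
So the longest decreasing subsequence has length 5, e.g. 30, 20, 19, 11, 5.

5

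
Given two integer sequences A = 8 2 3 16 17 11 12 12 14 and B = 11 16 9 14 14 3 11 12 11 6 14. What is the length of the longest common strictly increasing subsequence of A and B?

A longest common strictly increasing subsequence is 3, 11, 12, 14 (length 4); it appears in order in both A and B, and no longer such subsequence exists.

4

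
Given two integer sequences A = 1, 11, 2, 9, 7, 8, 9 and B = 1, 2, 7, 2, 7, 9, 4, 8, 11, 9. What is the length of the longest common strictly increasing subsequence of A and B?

A longest common strictly increasing subsequence is 1, 2, 7, 8, 9 (length 5); it appears in order in both A and B, and no longer such subsequence exists.

5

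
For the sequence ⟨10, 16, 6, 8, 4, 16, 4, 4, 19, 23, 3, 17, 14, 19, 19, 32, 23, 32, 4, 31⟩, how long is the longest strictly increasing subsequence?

Scanning left to right, the best length ending at each element is: 10→1, 16→2, 6→1, 8→2, 4→1, 16→3, 4→1, 4→1, 19→4, 23→5, 3→1, 17→4, 14→3, 19→5, 19→5, 32→6, 23→6, 32→7, 4→2, 31→7.
So the longest increasing subsequence has length 7, e.g. 6, 8, 16, 17, 19, 23, 32.

7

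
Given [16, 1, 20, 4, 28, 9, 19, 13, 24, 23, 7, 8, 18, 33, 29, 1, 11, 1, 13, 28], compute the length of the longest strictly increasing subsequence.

7

One longest increasing subsequence is 1, 4, 7, 8, 11, 13, 28 (positions 2,4,11,12,17,19,20), of length 7; no longer one exists.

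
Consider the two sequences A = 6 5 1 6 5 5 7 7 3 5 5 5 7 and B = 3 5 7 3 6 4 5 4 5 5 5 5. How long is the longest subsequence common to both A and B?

7

A longest common subsequence is 5, 6, 5, 5, 5, 5, 5 (length 7); the LCS DP confirms no longer common subsequence exists.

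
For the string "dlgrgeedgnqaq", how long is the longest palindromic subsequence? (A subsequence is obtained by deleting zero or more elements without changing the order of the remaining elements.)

One longest palindromic subsequence is dgrgd (positions 1,3,4,5,8); it reads the same forward and backward, and the interval DP gives dp[1][13] = 5.

5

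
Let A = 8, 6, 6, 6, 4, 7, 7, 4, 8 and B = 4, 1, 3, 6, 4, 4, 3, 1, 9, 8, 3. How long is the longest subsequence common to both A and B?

A longest common subsequence is 6, 4, 4, 8 (length 4); the LCS DP confirms no longer common subsequence exists.

4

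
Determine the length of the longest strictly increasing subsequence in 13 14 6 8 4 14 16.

One longest increasing subsequence is 6, 8, 14, 16 (positions 3,4,6,7), of length 4; no longer one exists.

4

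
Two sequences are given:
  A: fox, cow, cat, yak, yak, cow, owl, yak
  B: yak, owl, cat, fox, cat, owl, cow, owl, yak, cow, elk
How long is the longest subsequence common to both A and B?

5

A longest common subsequence is fox, cat, cow, owl, yak (length 5); the LCS DP confirms no longer common subsequence exists.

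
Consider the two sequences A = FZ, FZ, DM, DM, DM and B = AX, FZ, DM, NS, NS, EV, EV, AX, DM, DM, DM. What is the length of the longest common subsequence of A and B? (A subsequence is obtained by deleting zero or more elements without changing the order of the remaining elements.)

4

Backtracking the LCS table gives one alignment: FZ (A1,B2) → DM (A3,B9) → DM (A4,B10) → DM (A5,B11).
So the longest common subsequence has length 4.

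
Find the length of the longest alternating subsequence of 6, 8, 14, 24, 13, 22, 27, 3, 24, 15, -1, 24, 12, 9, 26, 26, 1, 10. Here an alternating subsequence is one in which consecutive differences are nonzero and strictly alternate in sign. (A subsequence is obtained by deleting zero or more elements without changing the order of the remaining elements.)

Track the best alternating length ending on an up-step vs a down-step at each position: up/down = 1/1, 2/1, 2/1, 2/1, 2/3, 4/3, 4/1, 1/5, 6/5, 6/7, 1/7, 8/5, 8/9, 8/9, 10/5, 10/5, 8/11, 12/11.
The maximum over both is 12; one such subsequence is 6, 14, 13, 22, 3, 24, 15, 24, 12, 26, 1, 10.

12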